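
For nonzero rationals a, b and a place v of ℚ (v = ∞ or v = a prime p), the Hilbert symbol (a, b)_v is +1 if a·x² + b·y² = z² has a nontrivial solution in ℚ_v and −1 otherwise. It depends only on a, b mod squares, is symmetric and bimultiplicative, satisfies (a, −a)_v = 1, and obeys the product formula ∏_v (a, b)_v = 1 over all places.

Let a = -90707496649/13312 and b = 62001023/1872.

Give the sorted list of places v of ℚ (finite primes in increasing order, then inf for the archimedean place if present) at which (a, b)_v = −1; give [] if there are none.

Mod squares: a ≡ -10023013, b ≡ 6851. Check v ∈ {∞, 2, 3, 7, 11, 13, 17, 19, 31}.
v=∞: -10023013 < 0 and 6851 > 0  ⇒  (a,b)_∞ = +1.
v=11: a=11^1·(≡2), b=11^0·(≡9) mod 11; (2|11)=-1, (9|11)=+1; (−1)^{1·0·5}·(-1)^0·(+1)^1 = +1.
v=19: a=19^1·(≡2), b=19^0·(≡9) mod 19; (2|19)=-1, (9|19)=+1; (−1)^{1·0·9}·(-1)^0·(+1)^1 = +1.
v=2: v_2(a)=-10, v_2(b)=-4; units ≡ 3, 3 (mod 8); ε·ε+αω+βω = 1·1+-10·1+-4·1 ≡ 1  ⇒  (a,b)_2 = -1.
v=13: a=13^-1·(≡1), b=13^-1·(≡6) mod 13; (1|13)=+1, (6|13)=-1; (−1)^{-1·-1·6}·(+1)^-1·(-1)^-1 = -1.
v=31: a=31^1·(≡2), b=31^1·(≡16) mod 31; (2|31)=+1, (16|31)=+1; (−1)^{1·1·15}·(+1)^1·(+1)^1 = -1.
v=3: a=3^0·(≡2), b=3^-2·(≡2) mod 3; (2|3)=-1, (2|3)=-1; (−1)^{0·-2·1}·(-1)^-2·(-1)^0 = +1.
v=7: a=7^7·(≡6), b=7^6·(≡3) mod 7; (6|7)=-1, (3|7)=-1; (−1)^{7·6·3}·(-1)^6·(-1)^7 = -1.
v=17: a=17^1·(≡10), b=17^1·(≡12) mod 17; (10|17)=-1, (12|17)=-1; (−1)^{1·1·8}·(-1)^1·(-1)^1 = +1.
Ram(-10023013, 6851) = {2, 7, 13, 31}; no ℚ_2-point on the conic.

[2, 7, 13, 31]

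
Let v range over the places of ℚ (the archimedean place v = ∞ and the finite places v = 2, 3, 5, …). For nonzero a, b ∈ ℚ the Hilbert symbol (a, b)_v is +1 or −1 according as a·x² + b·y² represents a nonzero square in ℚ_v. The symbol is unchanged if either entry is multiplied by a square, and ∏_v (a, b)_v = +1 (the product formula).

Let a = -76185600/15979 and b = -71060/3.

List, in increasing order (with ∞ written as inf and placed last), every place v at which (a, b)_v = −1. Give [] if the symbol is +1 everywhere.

[3, 11, 19, inf]

Mod squares: a ≡ -3534, b ≡ -53295. Check v ∈ {∞, 2, 3, 5, 11, 17, 19, 29, 31}.
v=5: a=5^2·(≡4), b=5^1·(≡1) mod 5; (4|5)=+1, (1|5)=+1; (−1)^{2·1·2}·(+1)^1·(+1)^2 = +1.
v=∞: -3534 < 0 and -53295 < 0  ⇒  (a,b)_∞ = -1.
v=17: a=17^0·(≡15), b=17^1·(≡12) mod 17; (15|17)=+1, (12|17)=-1; (−1)^{0·1·8}·(+1)^1·(-1)^0 = +1.
v=29: a=29^-2·(≡28), b=29^0·(≡16) mod 29; (28|29)=+1, (16|29)=+1; (−1)^{-2·0·14}·(+1)^0·(+1)^-2 = +1.
v=2: v_2(a)=15, v_2(b)=2; units ≡ 1, 1 (mod 8); ε·ε+αω+βω = 0·0+15·0+2·0 ≡ 0  ⇒  (a,b)_2 = +1.
v=11: a=11^0·(≡10), b=11^1·(≡10) mod 11; (10|11)=-1, (10|11)=-1; (−1)^{0·1·5}·(-1)^1·(-1)^0 = -1.
v=19: a=19^-1·(≡6), b=19^1·(≡1) mod 19; (6|19)=+1, (1|19)=+1; (−1)^{-1·1·9}·(+1)^1·(+1)^-1 = -1.
v=31: a=31^1·(≡19), b=31^0·(≡18) mod 31; (19|31)=+1, (18|31)=+1; (−1)^{1·0·15}·(+1)^0·(+1)^1 = +1.
v=3: a=3^1·(≡1), b=3^-1·(≡1) mod 3; (1|3)=+1, (1|3)=+1; (−1)^{1·-1·1}·(+1)^-1·(+1)^1 = -1.
(-3534, -53295 / ℚ) ramifies at {3, 11, 19, ∞}: a division algebra.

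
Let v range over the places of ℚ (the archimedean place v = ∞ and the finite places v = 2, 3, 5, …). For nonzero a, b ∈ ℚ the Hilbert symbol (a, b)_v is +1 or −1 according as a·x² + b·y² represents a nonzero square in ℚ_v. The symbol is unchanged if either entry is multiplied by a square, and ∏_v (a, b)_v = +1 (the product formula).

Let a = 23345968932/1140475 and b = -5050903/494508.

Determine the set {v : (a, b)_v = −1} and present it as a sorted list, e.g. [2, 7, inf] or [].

[2, 3, 11, 19]

(a, b) ≡ (627, -741) mod (ℚ^×)²; places V = {2, 3, 5, 7, 11, 13, 19, 29, 31, ∞}.
(a,b)_∞: sgn(627)=+, sgn(-741)=−, so +1.
(a,b)_29: α=0, u≡2; β=-2, v≡7 (mod 29); (2|29)=-1, (7|29)=+1; sign (−1)^0·-1^-2·+1^0 = +1.
(a,b)_2: α=2, β=-2; u≡3, v≡3 (mod 8); ε(u)ε(v)=1·1, αω(v)=2·1, βω(u)=-2·1; sum ≡ 1  ⇒  -1.
(a,b)_31: α=2, u≡28; β=0, v≡26 (mod 31); (28|31)=+1, (26|31)=-1; sign (−1)^0·+1^0·-1^2 = +1.
(a,b)_7: α=-4, u≡1; β=-2, v≡2 (mod 7); (1|7)=+1, (2|7)=+1; sign (−1)^0·+1^-2·+1^-4 = +1.
(a,b)_5: α=-2, u≡3; β=0, v≡4 (mod 5); (3|5)=-1, (4|5)=+1; sign (−1)^0·-1^0·+1^-2 = +1.
(a,b)_11: α=3, u≡2; β=2, v≡8 (mod 11); (2|11)=-1, (8|11)=-1; sign (−1)^0·-1^2·-1^3 = -1.
(a,b)_19: α=-1, u≡14; β=1, v≡13 (mod 19); (14|19)=-1, (13|19)=-1; sign (−1)^1·-1^1·-1^-1 = -1.
(a,b)_3: α=3, u≡2; β=-1, v≡2 (mod 3); (2|3)=-1, (2|3)=-1; sign (−1)^1·-1^-1·-1^3 = -1.
(a,b)_13: α=2, u≡10; β=3, v≡2 (mod 13); (10|13)=+1, (2|13)=-1; sign (−1)^0·+1^3·-1^2 = +1.
(627, -741 / ℚ) ramifies at {2, 3, 11, 19}: a division algebra.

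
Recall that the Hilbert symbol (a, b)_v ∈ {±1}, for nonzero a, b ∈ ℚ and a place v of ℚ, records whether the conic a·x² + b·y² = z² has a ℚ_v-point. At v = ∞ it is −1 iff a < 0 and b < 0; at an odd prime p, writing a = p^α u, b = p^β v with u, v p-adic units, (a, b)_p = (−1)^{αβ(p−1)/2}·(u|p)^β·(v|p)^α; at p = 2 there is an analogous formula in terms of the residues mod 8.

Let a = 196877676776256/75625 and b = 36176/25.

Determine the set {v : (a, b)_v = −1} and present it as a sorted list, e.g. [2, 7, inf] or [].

(a, b) ≡ (7429, 2261) mod (ℚ^×)²; places V = {2, 3, 5, 7, 11, 17, 19, 23, ∞}.
(a,b)_7: α=2, u≡2; β=1, v≡4 (mod 7); (2|7)=+1, (4|7)=+1; sign (−1)^0·+1^1·+1^2 = +1.
(a,b)_3: α=4, u≡1; β=0, v≡2 (mod 3); (1|3)=+1, (2|3)=-1; sign (−1)^0·+1^0·-1^4 = +1.
(a,b)_11: α=-2, u≡4; β=0, v≡10 (mod 11); (4|11)=+1, (10|11)=-1; sign (−1)^0·+1^0·-1^-2 = +1.
(a,b)_5: α=-4, u≡1; β=-2, v≡1 (mod 5); (1|5)=+1, (1|5)=+1; sign (−1)^0·+1^-2·+1^-4 = +1.
(a,b)_∞: sgn(7429)=+, sgn(2261)=+, so +1.
(a,b)_23: α=1, u≡4; β=0, v≡10 (mod 23); (4|23)=+1, (10|23)=-1; sign (−1)^0·+1^0·-1^1 = -1.
(a,b)_2: α=6, β=4; u≡5, v≡5 (mod 8); ε(u)ε(v)=0·0, αω(v)=6·1, βω(u)=4·1; sum ≡ 0  ⇒  +1.
(a,b)_17: α=3, u≡5; β=1, v≡11 (mod 17); (5|17)=-1, (11|17)=-1; sign (−1)^0·-1^1·-1^3 = +1.
(a,b)_19: α=3, u≡6; β=1, v≡7 (mod 19); (6|19)=+1, (7|19)=+1; sign (−1)^1·+1^1·+1^3 = -1.
|Ram(7429, 2261)| = 2, even; anisotropic at {19, 23}.

[19, 23]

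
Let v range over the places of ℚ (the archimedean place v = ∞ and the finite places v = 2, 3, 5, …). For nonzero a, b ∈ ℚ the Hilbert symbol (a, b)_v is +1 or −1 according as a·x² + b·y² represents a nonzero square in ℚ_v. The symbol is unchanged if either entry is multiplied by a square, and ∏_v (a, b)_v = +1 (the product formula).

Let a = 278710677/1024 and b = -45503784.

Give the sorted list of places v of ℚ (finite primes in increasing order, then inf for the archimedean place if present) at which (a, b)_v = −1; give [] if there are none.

Mod squares: a ≡ 631997, b ≡ -1263994. Check v ∈ {∞, 2, 3, 7, 19, 29, 31, 37}.
v=2: v_2(a)=-10, v_2(b)=3; units ≡ 5, 3 (mod 8); ε·ε+αω+βω = 0·1+-10·1+3·1 ≡ 1  ⇒  (a,b)_2 = -1.
v=19: a=19^1·(≡12), b=19^1·(≡14) mod 19; (12|19)=-1, (14|19)=-1; (−1)^{1·1·9}·(-1)^1·(-1)^1 = -1.
v=∞: 631997 > 0 and -1263994 < 0  ⇒  (a,b)_∞ = +1.
v=37: a=37^1·(≡6), b=37^1·(≡11) mod 37; (6|37)=-1, (11|37)=+1; (−1)^{1·1·18}·(-1)^1·(+1)^1 = -1.
v=3: a=3^2·(≡2), b=3^2·(≡2) mod 3; (2|3)=-1, (2|3)=-1; (−1)^{2·2·1}·(-1)^2·(-1)^2 = +1.
v=29: a=29^1·(≡19), b=29^1·(≡7) mod 29; (19|29)=-1, (7|29)=+1; (−1)^{1·1·14}·(-1)^1·(+1)^1 = -1.
v=31: a=31^1·(≡16), b=31^1·(≡17) mod 31; (16|31)=+1, (17|31)=-1; (−1)^{1·1·15}·(+1)^1·(-1)^1 = +1.
v=7: a=7^2·(≡2), b=7^0·(≡3) mod 7; (2|7)=+1, (3|7)=-1; (−1)^{2·0·3}·(+1)^0·(-1)^2 = +1.
|Ram(631997, -1263994)| = 4, even; anisotropic at {2, 19, 29, 37}.

[2, 19, 29, 37]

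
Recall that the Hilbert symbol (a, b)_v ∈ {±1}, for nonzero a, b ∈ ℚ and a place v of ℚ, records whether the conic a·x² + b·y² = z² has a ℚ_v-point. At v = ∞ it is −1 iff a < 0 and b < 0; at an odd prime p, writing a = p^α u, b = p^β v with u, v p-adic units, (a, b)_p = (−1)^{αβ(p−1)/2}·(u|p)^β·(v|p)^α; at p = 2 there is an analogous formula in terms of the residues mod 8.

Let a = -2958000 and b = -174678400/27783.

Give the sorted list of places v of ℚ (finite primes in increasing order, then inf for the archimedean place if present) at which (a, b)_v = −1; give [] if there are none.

(a, b) ≡ (-7395, -4522) mod (ℚ^×)²; places V = {2, 3, 5, 7, 13, 17, 19, 29, ∞}.
(a,b)_17: α=1, u≡12; β=1, v≡5 (mod 17); (12|17)=-1, (5|17)=-1; sign (−1)^0·-1^1·-1^1 = +1.
(a,b)_29: α=1, u≡22; β=0, v≡26 (mod 29); (22|29)=+1, (26|29)=-1; sign (−1)^0·+1^0·-1^1 = -1.
(a,b)_3: α=1, u≡1; β=-4, v≡2 (mod 3); (1|3)=+1, (2|3)=-1; sign (−1)^0·+1^-4·-1^1 = -1.
(a,b)_5: α=3, u≡1; β=2, v≡3 (mod 5); (1|5)=+1, (3|5)=-1; sign (−1)^0·+1^2·-1^3 = -1.
(a,b)_19: α=0, u≡15; β=1, v≡5 (mod 19); (15|19)=-1, (5|19)=+1; sign (−1)^0·-1^1·+1^0 = -1.
(a,b)_∞: sgn(-7395)=−, sgn(-4522)=−, so -1.
(a,b)_13: α=0, u≡7; β=2, v≡2 (mod 13); (7|13)=-1, (2|13)=-1; sign (−1)^0·-1^2·-1^0 = +1.
(a,b)_2: α=4, β=7; u≡5, v≡3 (mod 8); ε(u)ε(v)=0·1, αω(v)=4·1, βω(u)=7·1; sum ≡ 1  ⇒  -1.
(a,b)_7: α=0, u≡4; β=-3, v≡5 (mod 7); (4|7)=+1, (5|7)=-1; sign (−1)^0·+1^-3·-1^0 = +1.
Ram(-7395, -4522) = {2, 3, 5, 19, 29, ∞}; no ℚ_2-point on the conic.

[2, 3, 5, 19, 29, inf]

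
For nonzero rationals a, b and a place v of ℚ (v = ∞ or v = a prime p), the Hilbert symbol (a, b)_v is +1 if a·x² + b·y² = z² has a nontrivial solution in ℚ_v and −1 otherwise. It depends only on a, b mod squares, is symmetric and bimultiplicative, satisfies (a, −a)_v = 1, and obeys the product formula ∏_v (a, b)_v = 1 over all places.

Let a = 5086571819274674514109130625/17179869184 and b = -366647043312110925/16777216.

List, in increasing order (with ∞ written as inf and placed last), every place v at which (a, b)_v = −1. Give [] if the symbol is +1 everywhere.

[7, 13, 17, 47]

Mod squares: a ≡ 969, b ≡ -4277. Check v ∈ {∞, 2, 3, 5, 7, 13, 17, 19, 47}.
v=3: a=3^13·(≡2), b=3^4·(≡1) mod 3; (2|3)=-1, (1|3)=+1; (−1)^{13·4·1}·(-1)^4·(+1)^13 = +1.
v=2: v_2(a)=-34, v_2(b)=-24; units ≡ 1, 3 (mod 8); ε·ε+αω+βω = 0·1+-34·1+-24·0 ≡ 0  ⇒  (a,b)_2 = +1.
v=7: a=7^4·(≡5), b=7^5·(≡3) mod 7; (5|7)=-1, (3|7)=-1; (−1)^{4·5·3}·(-1)^5·(-1)^4 = -1.
v=19: a=19^3·(≡2), b=19^2·(≡5) mod 19; (2|19)=-1, (5|19)=+1; (−1)^{3·2·9}·(-1)^2·(+1)^3 = +1.
v=13: a=13^4·(≡6), b=13^3·(≡3) mod 13; (6|13)=-1, (3|13)=+1; (−1)^{4·3·6}·(-1)^3·(+1)^4 = -1.
v=∞: 969 > 0 and -4277 < 0  ⇒  (a,b)_∞ = +1.
v=17: a=17^3·(≡10), b=17^2·(≡14) mod 17; (10|17)=-1, (14|17)=-1; (−1)^{3·2·8}·(-1)^2·(-1)^3 = -1.
v=47: a=47^2·(≡11), b=47^1·(≡34) mod 47; (11|47)=-1, (34|47)=+1; (−1)^{2·1·23}·(-1)^1·(+1)^2 = -1.
v=5: a=5^4·(≡1), b=5^2·(≡3) mod 5; (1|5)=+1, (3|5)=-1; (−1)^{4·2·2}·(+1)^2·(-1)^4 = +1.
Ram(969, -4277) = {7, 13, 17, 47}; no ℚ_7-point on the conic.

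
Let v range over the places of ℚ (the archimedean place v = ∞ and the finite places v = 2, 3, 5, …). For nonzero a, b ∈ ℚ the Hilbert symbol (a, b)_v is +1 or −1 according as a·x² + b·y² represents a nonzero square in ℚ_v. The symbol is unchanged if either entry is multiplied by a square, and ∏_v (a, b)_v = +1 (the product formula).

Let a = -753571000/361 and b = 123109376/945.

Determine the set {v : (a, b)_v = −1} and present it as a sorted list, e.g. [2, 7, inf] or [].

[2, 3, 5, 7]

(a, b) ≡ (-910, 2730) mod (ℚ^×)²; places V = {2, 3, 5, 7, 13, 17, 19, ∞}.
(a,b)_∞: sgn(-910)=−, sgn(2730)=+, so +1.
(a,b)_2: α=3, β=15; u≡1, v≡5 (mod 8); ε(u)ε(v)=0·0, αω(v)=3·1, βω(u)=15·0; sum ≡ 1  ⇒  -1.
(a,b)_13: α=3, u≡7; β=1, v≡7 (mod 13); (7|13)=-1, (7|13)=-1; sign (−1)^0·-1^1·-1^3 = +1.
(a,b)_3: α=0, u≡2; β=-3, v≡1 (mod 3); (2|3)=-1, (1|3)=+1; sign (−1)^0·-1^-3·+1^0 = -1.
(a,b)_7: α=3, u≡5; β=-1, v≡6 (mod 7); (5|7)=-1, (6|7)=-1; sign (−1)^1·-1^-1·-1^3 = -1.
(a,b)_17: α=0, u≡9; β=2, v≡10 (mod 17); (9|17)=+1, (10|17)=-1; sign (−1)^0·+1^2·-1^0 = +1.
(a,b)_5: α=3, u≡2; β=-1, v≡4 (mod 5); (2|5)=-1, (4|5)=+1; sign (−1)^0·-1^-1·+1^3 = -1.
(a,b)_19: α=-2, u≡8; β=0, v≡12 (mod 19); (8|19)=-1, (12|19)=-1; sign (−1)^0·-1^0·-1^-2 = +1.
|Ram(-910, 2730)| = 4, even; anisotropic at {2, 3, 5, 7}.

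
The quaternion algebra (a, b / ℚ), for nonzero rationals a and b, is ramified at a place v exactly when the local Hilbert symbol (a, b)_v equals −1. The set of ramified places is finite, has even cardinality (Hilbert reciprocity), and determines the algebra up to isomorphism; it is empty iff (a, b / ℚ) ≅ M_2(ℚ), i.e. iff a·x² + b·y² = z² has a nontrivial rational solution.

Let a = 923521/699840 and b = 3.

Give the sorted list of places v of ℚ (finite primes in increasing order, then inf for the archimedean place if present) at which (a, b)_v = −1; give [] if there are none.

(a, b) ≡ (15, 3) mod (ℚ^×)²; places V = {2, 3, 5, 31, ∞}.
(a,b)_2: α=-6, β=0; u≡7, v≡3 (mod 8); ε(u)ε(v)=1·1, αω(v)=-6·1, βω(u)=0·0; sum ≡ 1  ⇒  -1.
(a,b)_31: α=4, u≡29; β=0, v≡3 (mod 31); (29|31)=-1, (3|31)=-1; sign (−1)^0·-1^0·-1^4 = +1.
(a,b)_3: α=-7, u≡2; β=1, v≡1 (mod 3); (2|3)=-1, (1|3)=+1; sign (−1)^1·-1^1·+1^-7 = +1.
(a,b)_5: α=-1, u≡2; β=0, v≡3 (mod 5); (2|5)=-1, (3|5)=-1; sign (−1)^0·-1^0·-1^-1 = -1.
(a,b)_∞: sgn(15)=+, sgn(3)=+, so +1.
(15, 3 / ℚ) ramifies at {2, 5}: a division algebra.

[2, 5]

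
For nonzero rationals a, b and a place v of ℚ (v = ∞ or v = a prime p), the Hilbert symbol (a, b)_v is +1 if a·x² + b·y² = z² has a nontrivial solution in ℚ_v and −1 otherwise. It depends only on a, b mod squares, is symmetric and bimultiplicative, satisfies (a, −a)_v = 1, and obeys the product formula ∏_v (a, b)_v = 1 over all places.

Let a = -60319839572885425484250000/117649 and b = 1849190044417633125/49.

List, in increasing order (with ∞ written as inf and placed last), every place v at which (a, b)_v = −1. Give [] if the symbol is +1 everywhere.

(a, b) ≡ (-214682273, 23693) mod (ℚ^×)²; places V = {2, 3, 5, 7, 13, 17, 19, 29, 41, 43, ∞}.
(a,b)_43: α=1, u≡28; β=1, v≡36 (mod 43); (28|43)=-1, (36|43)=+1; sign (−1)^1·-1^1·+1^1 = +1.
(a,b)_19: α=1, u≡1; β=1, v≡12 (mod 19); (1|19)=+1, (12|19)=-1; sign (−1)^1·+1^1·-1^1 = +1.
(a,b)_3: α=4, u≡1; β=2, v≡2 (mod 3); (1|3)=+1, (2|3)=-1; sign (−1)^0·+1^2·-1^4 = +1.
(a,b)_29: α=1, u≡28; β=1, v≡1 (mod 29); (28|29)=+1, (1|29)=+1; sign (−1)^0·+1^1·+1^1 = +1.
(a,b)_∞: sgn(-214682273)=−, sgn(23693)=+, so +1.
(a,b)_5: α=6, u≡2; β=4, v≡2 (mod 5); (2|5)=-1, (2|5)=-1; sign (−1)^0·-1^4·-1^6 = +1.
(a,b)_13: α=5, u≡10; β=4, v≡8 (mod 13); (10|13)=+1, (8|13)=-1; sign (−1)^0·+1^4·-1^5 = -1.
(a,b)_41: α=3, u≡33; β=2, v≡37 (mod 41); (33|41)=+1, (37|41)=+1; sign (−1)^0·+1^2·+1^3 = +1.
(a,b)_2: α=4, β=0; u≡7, v≡5 (mod 8); ε(u)ε(v)=1·0, αω(v)=4·1, βω(u)=0·0; sum ≡ 0  ⇒  +1.
(a,b)_17: α=3, u≡9; β=2, v≡10 (mod 17); (9|17)=+1, (10|17)=-1; sign (−1)^0·+1^2·-1^3 = -1.
(a,b)_7: α=-6, u≡5; β=-2, v≡5 (mod 7); (5|7)=-1, (5|7)=-1; sign (−1)^0·-1^-2·-1^-6 = +1.
|Ram(-214682273, 23693)| = 2, even; anisotropic at {13, 17}.

[13, 17]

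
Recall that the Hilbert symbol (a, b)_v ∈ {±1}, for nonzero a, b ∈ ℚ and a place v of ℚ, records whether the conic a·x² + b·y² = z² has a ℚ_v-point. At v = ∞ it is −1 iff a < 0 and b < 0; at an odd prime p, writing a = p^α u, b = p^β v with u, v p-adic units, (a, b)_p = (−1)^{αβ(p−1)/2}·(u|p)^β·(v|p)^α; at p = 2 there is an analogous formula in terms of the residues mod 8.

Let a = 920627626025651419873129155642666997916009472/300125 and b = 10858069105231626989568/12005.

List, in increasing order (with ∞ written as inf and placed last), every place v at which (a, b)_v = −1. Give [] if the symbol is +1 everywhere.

Mod squares: a ≡ 102765, b ≡ 3898178115. Check v ∈ {∞, 2, 3, 5, 7, 11, 13, 17, 19, 23, 29, 31, 41, 43}.
v=19: a=19^6·(≡18), b=19^2·(≡17) mod 19; (18|19)=-1, (17|19)=+1; (−1)^{6·2·9}·(-1)^2·(+1)^6 = +1.
v=31: a=31^5·(≡21), b=31^2·(≡9) mod 31; (21|31)=-1, (9|31)=+1; (−1)^{5·2·15}·(-1)^2·(+1)^5 = +1.
v=11: a=11^2·(≡9), b=11^2·(≡8) mod 11; (9|11)=+1, (8|11)=-1; (−1)^{2·2·5}·(+1)^2·(-1)^2 = +1.
v=2: v_2(a)=10, v_2(b)=12; units ≡ 5, 3 (mod 8); ε·ε+αω+βω = 0·1+10·1+12·1 ≡ 0  ⇒  (a,b)_2 = +1.
v=3: a=3^7·(≡1), b=3^5·(≡2) mod 3; (1|3)=+1, (2|3)=-1; (−1)^{7·5·1}·(+1)^5·(-1)^7 = +1.
v=∞: 102765 > 0 and 3898178115 > 0  ⇒  (a,b)_∞ = +1.
v=17: a=17^3·(≡12), b=17^1·(≡5) mod 17; (12|17)=-1, (5|17)=-1; (−1)^{3·1·8}·(-1)^1·(-1)^3 = +1.
v=41: a=41^2·(≡3), b=41^1·(≡5) mod 41; (3|41)=-1, (5|41)=+1; (−1)^{2·1·20}·(-1)^1·(+1)^2 = -1.
v=29: a=29^2·(≡17), b=29^1·(≡16) mod 29; (17|29)=-1, (16|29)=+1; (−1)^{2·1·14}·(-1)^1·(+1)^2 = -1.
v=7: a=7^-4·(≡5), b=7^-4·(≡5) mod 7; (5|7)=-1, (5|7)=-1; (−1)^{-4·-4·3}·(-1)^-4·(-1)^-4 = +1.
v=23: a=23^2·(≡1), b=23^1·(≡22) mod 23; (1|23)=+1, (22|23)=-1; (−1)^{2·1·11}·(+1)^1·(-1)^2 = +1.
v=5: a=5^-3·(≡2), b=5^-1·(≡3) mod 5; (2|5)=-1, (3|5)=-1; (−1)^{-3·-1·2}·(-1)^-1·(-1)^-3 = +1.
v=13: a=13^5·(≡1), b=13^1·(≡3) mod 13; (1|13)=+1, (3|13)=+1; (−1)^{5·1·6}·(+1)^1·(+1)^5 = +1.
v=43: a=43^2·(≡25), b=43^1·(≡3) mod 43; (25|43)=+1, (3|43)=-1; (−1)^{2·1·21}·(+1)^1·(-1)^2 = +1.
Ram(102765, 3898178115) = {29, 41}; no ℚ_29-point on the conic.

[29, 41]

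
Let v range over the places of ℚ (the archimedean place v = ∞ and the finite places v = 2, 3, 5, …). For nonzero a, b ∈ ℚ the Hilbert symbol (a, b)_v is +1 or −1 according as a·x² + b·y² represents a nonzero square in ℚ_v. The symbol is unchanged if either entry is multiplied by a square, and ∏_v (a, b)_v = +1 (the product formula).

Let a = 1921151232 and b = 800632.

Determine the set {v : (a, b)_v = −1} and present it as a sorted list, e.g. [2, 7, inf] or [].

Mod squares: a ≡ 17017, b ≡ 238. Check v ∈ {∞, 2, 3, 7, 11, 13, 17, 29}.
v=∞: 17017 > 0 and 238 > 0  ⇒  (a,b)_∞ = +1.
v=11: a=11^1·(≡10), b=11^0·(≡8) mod 11; (10|11)=-1, (8|11)=-1; (−1)^{1·0·5}·(-1)^0·(-1)^1 = -1.
v=29: a=29^0·(≡6), b=29^2·(≡24) mod 29; (6|29)=+1, (24|29)=+1; (−1)^{0·2·14}·(+1)^2·(+1)^0 = +1.
v=3: a=3^2·(≡1), b=3^0·(≡1) mod 3; (1|3)=+1, (1|3)=+1; (−1)^{2·0·1}·(+1)^0·(+1)^2 = +1.
v=2: v_2(a)=8, v_2(b)=3; units ≡ 1, 7 (mod 8); ε·ε+αω+βω = 0·1+8·0+3·0 ≡ 0  ⇒  (a,b)_2 = +1.
v=13: a=13^1·(≡10), b=13^0·(≡1) mod 13; (10|13)=+1, (1|13)=+1; (−1)^{1·0·6}·(+1)^0·(+1)^1 = +1.
v=17: a=17^1·(≡2), b=17^1·(≡6) mod 17; (2|17)=+1, (6|17)=-1; (−1)^{1·1·8}·(+1)^1·(-1)^1 = -1.
v=7: a=7^3·(≡2), b=7^1·(≡3) mod 7; (2|7)=+1, (3|7)=-1; (−1)^{3·1·3}·(+1)^1·(-1)^3 = +1.
|Ram(17017, 238)| = 2, even; anisotropic at {11, 17}.

[11, 17]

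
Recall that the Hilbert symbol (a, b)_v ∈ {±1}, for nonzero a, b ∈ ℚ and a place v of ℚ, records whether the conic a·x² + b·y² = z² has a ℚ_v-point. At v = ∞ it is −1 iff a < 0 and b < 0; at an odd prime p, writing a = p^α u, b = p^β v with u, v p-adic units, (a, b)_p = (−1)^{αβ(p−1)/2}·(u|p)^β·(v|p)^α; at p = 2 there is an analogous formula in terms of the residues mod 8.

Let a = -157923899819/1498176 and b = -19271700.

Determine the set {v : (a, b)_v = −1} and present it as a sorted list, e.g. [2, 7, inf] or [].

Mod squares: a ≡ -1342331, b ≡ -437. Check v ∈ {∞, 2, 3, 5, 7, 17, 19, 23, 31, 43, 53}.
v=31: a=31^1·(≡3), b=31^0·(≡8) mod 31; (3|31)=-1, (8|31)=+1; (−1)^{1·0·15}·(-1)^0·(+1)^1 = +1.
v=53: a=53^1·(≡16), b=53^0·(≡1) mod 53; (16|53)=+1, (1|53)=+1; (−1)^{1·0·26}·(+1)^0·(+1)^1 = +1.
v=43: a=43^1·(≡10), b=43^0·(≡40) mod 43; (10|43)=+1, (40|43)=+1; (−1)^{1·0·21}·(+1)^0·(+1)^1 = +1.
v=19: a=19^1·(≡18), b=19^1·(≡15) mod 19; (18|19)=-1, (15|19)=-1; (−1)^{1·1·9}·(-1)^1·(-1)^1 = -1.
v=5: a=5^0·(≡1), b=5^2·(≡2) mod 5; (1|5)=+1, (2|5)=-1; (−1)^{0·2·2}·(+1)^2·(-1)^0 = +1.
v=3: a=3^-4·(≡1), b=3^2·(≡1) mod 3; (1|3)=+1, (1|3)=+1; (−1)^{-4·2·1}·(+1)^2·(+1)^-4 = +1.
v=7: a=7^6·(≡3), b=7^2·(≡2) mod 7; (3|7)=-1, (2|7)=+1; (−1)^{6·2·3}·(-1)^2·(+1)^6 = +1.
v=17: a=17^-2·(≡14), b=17^0·(≡10) mod 17; (14|17)=-1, (10|17)=-1; (−1)^{-2·0·8}·(-1)^0·(-1)^-2 = +1.
v=∞: -1342331 < 0 and -437 < 0  ⇒  (a,b)_∞ = -1.
v=23: a=23^0·(≡13), b=23^1·(≡13) mod 23; (13|23)=+1, (13|23)=+1; (−1)^{0·1·11}·(+1)^1·(+1)^0 = +1.
v=2: v_2(a)=-6, v_2(b)=2; units ≡ 5, 3 (mod 8); ε·ε+αω+βω = 0·1+-6·1+2·1 ≡ 0  ⇒  (a,b)_2 = +1.
(-1342331, -437 / ℚ) ramifies at {19, ∞}: a division algebra.

[19, inf]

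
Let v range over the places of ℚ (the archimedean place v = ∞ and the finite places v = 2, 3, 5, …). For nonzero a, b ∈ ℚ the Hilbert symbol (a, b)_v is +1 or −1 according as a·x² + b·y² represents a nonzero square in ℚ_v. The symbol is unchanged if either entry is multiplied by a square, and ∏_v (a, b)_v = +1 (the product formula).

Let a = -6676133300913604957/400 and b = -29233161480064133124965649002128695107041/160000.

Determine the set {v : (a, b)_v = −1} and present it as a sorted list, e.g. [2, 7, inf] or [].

[2, 11, 13, 23, 47, inf]

Mod squares: a ≡ -248677, b ≡ -18732649. Check v ∈ {∞, 2, 5, 11, 13, 23, 31, 37, 43, 47}.
v=5: a=5^-2·(≡3), b=5^-4·(≡4) mod 5; (3|5)=-1, (4|5)=+1; (−1)^{-2·-4·2}·(-1)^-4·(+1)^-2 = +1.
v=47: a=47^1·(≡31), b=47^3·(≡38) mod 47; (31|47)=-1, (38|47)=-1; (−1)^{1·3·23}·(-1)^3·(-1)^1 = -1.
v=23: a=23^2·(≡21), b=23^5·(≡8) mod 23; (21|23)=-1, (8|23)=+1; (−1)^{2·5·11}·(-1)^5·(+1)^2 = -1.
v=2: v_2(a)=-4, v_2(b)=-8; units ≡ 3, 7 (mod 8); ε·ε+αω+βω = 1·1+-4·0+-8·1 ≡ 1  ⇒  (a,b)_2 = -1.
v=31: a=31^2·(≡5), b=31^5·(≡10) mod 31; (5|31)=+1, (10|31)=+1; (−1)^{2·5·15}·(+1)^5·(+1)^2 = +1.
v=11: a=11^1·(≡1), b=11^2·(≡2) mod 11; (1|11)=+1, (2|11)=-1; (−1)^{1·2·5}·(+1)^2·(-1)^1 = -1.
v=43: a=43^2·(≡38), b=43^5·(≡20) mod 43; (38|43)=+1, (20|43)=-1; (−1)^{2·5·21}·(+1)^5·(-1)^2 = +1.
v=13: a=13^5·(≡11), b=13^7·(≡9) mod 13; (11|13)=-1, (9|13)=+1; (−1)^{5·7·6}·(-1)^7·(+1)^5 = -1.
v=∞: -248677 < 0 and -18732649 < 0  ⇒  (a,b)_∞ = -1.
v=37: a=37^1·(≡19), b=37^2·(≡21) mod 37; (19|37)=-1, (21|37)=+1; (−1)^{1·2·18}·(-1)^2·(+1)^1 = +1.
|Ram(-248677, -18732649)| = 6, even; anisotropic at {2, 11, 13, 23, 47, ∞}.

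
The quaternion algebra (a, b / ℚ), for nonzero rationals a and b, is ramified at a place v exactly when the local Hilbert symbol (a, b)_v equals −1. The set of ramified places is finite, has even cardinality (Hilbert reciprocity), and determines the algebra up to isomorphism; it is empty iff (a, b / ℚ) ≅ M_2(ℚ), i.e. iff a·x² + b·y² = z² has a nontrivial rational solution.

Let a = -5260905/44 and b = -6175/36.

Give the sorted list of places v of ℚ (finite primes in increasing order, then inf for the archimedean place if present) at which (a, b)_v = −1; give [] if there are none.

[5, 11, 13, inf]

(a, b) ≡ (-12155, -247) mod (ℚ^×)²; places V = {2, 3, 5, 11, 13, 17, 19, 23, ∞}.
(a,b)_∞: sgn(-12155)=−, sgn(-247)=−, so -1.
(a,b)_17: α=1, u≡2; β=0, v≡15 (mod 17); (2|17)=+1, (15|17)=+1; sign (−1)^0·+1^0·+1^1 = +1.
(a,b)_19: α=0, u≡4; β=1, v≡1 (mod 19); (4|19)=+1, (1|19)=+1; sign (−1)^0·+1^1·+1^0 = +1.
(a,b)_2: α=-2, β=-2; u≡5, v≡1 (mod 8); ε(u)ε(v)=0·0, αω(v)=-2·0, βω(u)=-2·1; sum ≡ 0  ⇒  +1.
(a,b)_5: α=1, u≡1; β=2, v≡3 (mod 5); (1|5)=+1, (3|5)=-1; sign (−1)^0·+1^2·-1^1 = -1.
(a,b)_3: α=2, u≡1; β=-2, v≡2 (mod 3); (1|3)=+1, (2|3)=-1; sign (−1)^0·+1^-2·-1^2 = +1.
(a,b)_13: α=1, u≡1; β=1, v≡11 (mod 13); (1|13)=+1, (11|13)=-1; sign (−1)^0·+1^1·-1^1 = -1.
(a,b)_11: α=-1, u≡8; β=0, v≡6 (mod 11); (8|11)=-1, (6|11)=-1; sign (−1)^0·-1^0·-1^-1 = -1.
(a,b)_23: α=2, u≡16; β=0, v≡8 (mod 23); (16|23)=+1, (8|23)=+1; sign (−1)^0·+1^0·+1^2 = +1.
Ram(-12155, -247) = {5, 11, 13, ∞}; no ℚ_5-point on the conic.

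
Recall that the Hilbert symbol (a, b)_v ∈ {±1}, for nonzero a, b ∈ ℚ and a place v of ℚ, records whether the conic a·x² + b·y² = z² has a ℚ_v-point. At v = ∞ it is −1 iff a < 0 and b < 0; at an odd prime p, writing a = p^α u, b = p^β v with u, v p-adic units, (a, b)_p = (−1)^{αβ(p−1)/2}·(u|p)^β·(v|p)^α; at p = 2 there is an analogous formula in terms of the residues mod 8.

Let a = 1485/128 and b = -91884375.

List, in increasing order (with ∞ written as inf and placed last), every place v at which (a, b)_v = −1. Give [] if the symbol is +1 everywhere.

(a, b) ≡ (330, -15) mod (ℚ^×)²; places V = {2, 3, 5, 11, ∞}.
(a,b)_11: α=1, u≡2; β=2, v≡10 (mod 11); (2|11)=-1, (10|11)=-1; sign (−1)^0·-1^2·-1^1 = -1.
(a,b)_2: α=-7, β=0; u≡5, v≡1 (mod 8); ε(u)ε(v)=0·0, αω(v)=-7·0, βω(u)=0·1; sum ≡ 0  ⇒  +1.
(a,b)_5: α=1, u≡4; β=5, v≡2 (mod 5); (4|5)=+1, (2|5)=-1; sign (−1)^0·+1^5·-1^1 = -1.
(a,b)_∞: sgn(330)=+, sgn(-15)=−, so +1.
(a,b)_3: α=3, u≡2; β=5, v≡1 (mod 3); (2|3)=-1, (1|3)=+1; sign (−1)^1·-1^5·+1^3 = +1.
(330, -15 / ℚ) ramifies at {5, 11}: a division algebra.

[5, 11]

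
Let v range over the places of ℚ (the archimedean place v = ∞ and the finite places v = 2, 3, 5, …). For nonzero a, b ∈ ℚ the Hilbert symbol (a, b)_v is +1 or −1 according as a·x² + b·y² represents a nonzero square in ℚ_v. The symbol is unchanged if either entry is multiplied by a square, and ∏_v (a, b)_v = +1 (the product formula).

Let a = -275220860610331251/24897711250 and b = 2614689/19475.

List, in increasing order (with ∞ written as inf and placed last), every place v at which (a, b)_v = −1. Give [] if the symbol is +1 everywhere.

(a, b) ≡ (-1558, 779) mod (ℚ^×)²; places V = {2, 3, 5, 7, 11, 17, 19, 31, 41, ∞}.
(a,b)_2: α=-1, β=0; u≡5, v≡3 (mod 8); ε(u)ε(v)=0·1, αω(v)=-1·1, βω(u)=0·1; sum ≡ 1  ⇒  -1.
(a,b)_11: α=2, u≡9; β=2, v≡1 (mod 11); (9|11)=+1, (1|11)=+1; sign (−1)^0·+1^2·+1^2 = +1.
(a,b)_19: α=1, u≡2; β=-1, v≡15 (mod 19); (2|19)=-1, (15|19)=-1; sign (−1)^1·-1^-1·-1^1 = -1.
(a,b)_5: α=-4, u≡3; β=-2, v≡1 (mod 5); (3|5)=-1, (1|5)=+1; sign (−1)^0·-1^-2·+1^-4 = +1.
(a,b)_3: α=2, u≡2; β=2, v≡2 (mod 3); (2|3)=-1, (2|3)=-1; sign (−1)^0·-1^2·-1^2 = +1.
(a,b)_31: α=2, u≡27; β=0, v≡8 (mod 31); (27|31)=-1, (8|31)=+1; sign (−1)^0·-1^0·+1^2 = +1.
(a,b)_7: α=12, u≡5; β=4, v≡4 (mod 7); (5|7)=-1, (4|7)=+1; sign (−1)^0·-1^4·+1^12 = +1.
(a,b)_41: α=-3, u≡19; β=-1, v≡34 (mod 41); (19|41)=-1, (34|41)=-1; sign (−1)^0·-1^-1·-1^-3 = +1.
(a,b)_17: α=-2, u≡14; β=0, v≡14 (mod 17); (14|17)=-1, (14|17)=-1; sign (−1)^0·-1^0·-1^-2 = +1.
(a,b)_∞: sgn(-1558)=−, sgn(779)=+, so +1.
|Ram(-1558, 779)| = 2, even; anisotropic at {2, 19}.

[2, 19]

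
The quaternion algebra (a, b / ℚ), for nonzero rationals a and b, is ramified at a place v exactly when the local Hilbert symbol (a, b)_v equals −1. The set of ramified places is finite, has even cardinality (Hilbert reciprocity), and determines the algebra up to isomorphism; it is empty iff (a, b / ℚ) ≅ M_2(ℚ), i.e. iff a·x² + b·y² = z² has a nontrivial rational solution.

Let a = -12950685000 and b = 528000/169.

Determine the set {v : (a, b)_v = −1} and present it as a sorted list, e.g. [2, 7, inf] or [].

[2, 17]

(a, b) ≡ (-7106, 330) mod (ℚ^×)²; places V = {2, 3, 5, 11, 13, 17, 19, ∞}.
(a,b)_5: α=4, u≡4; β=3, v≡1 (mod 5); (4|5)=+1, (1|5)=+1; sign (−1)^0·+1^3·+1^4 = +1.
(a,b)_17: α=1, u≡3; β=0, v≡3 (mod 17); (3|17)=-1, (3|17)=-1; sign (−1)^0·-1^0·-1^1 = -1.
(a,b)_∞: sgn(-7106)=−, sgn(330)=+, so +1.
(a,b)_13: α=0, u≡7; β=-2, v≡5 (mod 13); (7|13)=-1, (5|13)=-1; sign (−1)^0·-1^-2·-1^0 = +1.
(a,b)_2: α=3, β=7; u≡7, v≡5 (mod 8); ε(u)ε(v)=1·0, αω(v)=3·1, βω(u)=7·0; sum ≡ 1  ⇒  -1.
(a,b)_11: α=1, u≡5; β=1, v≡10 (mod 11); (5|11)=+1, (10|11)=-1; sign (−1)^1·+1^1·-1^1 = +1.
(a,b)_3: α=6, u≡1; β=1, v≡2 (mod 3); (1|3)=+1, (2|3)=-1; sign (−1)^0·+1^1·-1^6 = +1.
(a,b)_19: α=1, u≡6; β=0, v≡5 (mod 19); (6|19)=+1, (5|19)=+1; sign (−1)^0·+1^0·+1^1 = +1.
(-7106, 330 / ℚ) ramifies at {2, 17}: a division algebra.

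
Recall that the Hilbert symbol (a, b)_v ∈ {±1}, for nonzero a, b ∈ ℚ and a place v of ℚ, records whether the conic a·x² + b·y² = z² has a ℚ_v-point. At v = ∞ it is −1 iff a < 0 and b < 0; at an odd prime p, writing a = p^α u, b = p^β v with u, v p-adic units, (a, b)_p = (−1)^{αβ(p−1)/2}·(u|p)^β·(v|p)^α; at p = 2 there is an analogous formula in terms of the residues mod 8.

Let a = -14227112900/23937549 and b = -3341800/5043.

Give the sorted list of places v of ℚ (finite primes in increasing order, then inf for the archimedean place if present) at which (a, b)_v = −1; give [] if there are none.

Mod squares: a ≡ -69069, b ≡ -2046. Check v ∈ {∞, 2, 3, 5, 7, 11, 13, 19, 23, 29, 31, 41}.
v=41: a=41^0·(≡40), b=41^-2·(≡23) mod 41; (40|41)=+1, (23|41)=+1; (−1)^{0·-2·20}·(+1)^-2·(+1)^0 = +1.
v=11: a=11^1·(≡8), b=11^1·(≡4) mod 11; (8|11)=-1, (4|11)=+1; (−1)^{1·1·5}·(-1)^1·(+1)^1 = +1.
v=31: a=31^-2·(≡12), b=31^1·(≡23) mod 31; (12|31)=-1, (23|31)=-1; (−1)^{-2·1·15}·(-1)^1·(-1)^-2 = -1.
v=19: a=19^-2·(≡15), b=19^0·(≡9) mod 19; (15|19)=-1, (9|19)=+1; (−1)^{-2·0·9}·(-1)^0·(+1)^-2 = +1.
v=∞: -69069 < 0 and -2046 < 0  ⇒  (a,b)_∞ = -1.
v=23: a=23^-1·(≡14), b=23^0·(≡9) mod 23; (14|23)=-1, (9|23)=+1; (−1)^{-1·0·11}·(-1)^0·(+1)^-1 = +1.
v=3: a=3^-1·(≡2), b=3^-1·(≡2) mod 3; (2|3)=-1, (2|3)=-1; (−1)^{-1·-1·1}·(-1)^-1·(-1)^-1 = -1.
v=5: a=5^2·(≡1), b=5^2·(≡1) mod 5; (1|5)=+1, (1|5)=+1; (−1)^{2·2·2}·(+1)^2·(+1)^2 = +1.
v=13: a=13^3·(≡10), b=13^0·(≡7) mod 13; (10|13)=+1, (7|13)=-1; (−1)^{3·0·6}·(+1)^0·(-1)^3 = -1.
v=29: a=29^2·(≡5), b=29^0·(≡24) mod 29; (5|29)=+1, (24|29)=+1; (−1)^{2·0·14}·(+1)^0·(+1)^2 = +1.
v=7: a=7^1·(≡6), b=7^2·(≡5) mod 7; (6|7)=-1, (5|7)=-1; (−1)^{1·2·3}·(-1)^2·(-1)^1 = -1.
v=2: v_2(a)=2, v_2(b)=3; units ≡ 3, 1 (mod 8); ε·ε+αω+βω = 1·0+2·0+3·1 ≡ 1  ⇒  (a,b)_2 = -1.
|Ram(-69069, -2046)| = 6, even; anisotropic at {2, 3, 7, 13, 31, ∞}.

[2, 3, 7, 13, 31, inf]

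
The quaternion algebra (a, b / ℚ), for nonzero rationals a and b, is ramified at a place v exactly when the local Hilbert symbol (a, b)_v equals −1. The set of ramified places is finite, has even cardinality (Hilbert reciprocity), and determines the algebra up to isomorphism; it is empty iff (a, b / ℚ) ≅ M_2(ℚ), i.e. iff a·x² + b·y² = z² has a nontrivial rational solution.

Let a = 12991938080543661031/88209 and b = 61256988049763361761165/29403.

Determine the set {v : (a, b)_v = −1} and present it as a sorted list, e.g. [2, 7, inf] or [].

[2, 31]

Mod squares: a ≡ 565471, b ≡ 7998587295. Check v ∈ {∞, 2, 3, 5, 11, 13, 17, 23, 29, 31, 37, 41}.
v=31: a=31^1·(≡13), b=31^1·(≡24) mod 31; (13|31)=-1, (24|31)=-1; (−1)^{1·1·15}·(-1)^1·(-1)^1 = -1.
v=29: a=29^1·(≡3), b=29^1·(≡8) mod 29; (3|29)=-1, (8|29)=-1; (−1)^{1·1·14}·(-1)^1·(-1)^1 = +1.
v=37: a=37^1·(≡24), b=37^1·(≡5) mod 37; (24|37)=-1, (5|37)=-1; (−1)^{1·1·18}·(-1)^1·(-1)^1 = +1.
v=2: v_2(a)=0, v_2(b)=0; units ≡ 7, 7 (mod 8); ε·ε+αω+βω = 1·1+0·0+0·0 ≡ 1  ⇒  (a,b)_2 = -1.
v=17: a=17^3·(≡12), b=17^3·(≡12) mod 17; (12|17)=-1, (12|17)=-1; (−1)^{3·3·8}·(-1)^3·(-1)^3 = +1.
v=23: a=23^4·(≡4), b=23^5·(≡22) mod 23; (4|23)=+1, (22|23)=-1; (−1)^{4·5·11}·(+1)^5·(-1)^4 = +1.
v=∞: 565471 > 0 and 7998587295 > 0  ⇒  (a,b)_∞ = +1.
v=11: a=11^-2·(≡4), b=11^-2·(≡7) mod 11; (4|11)=+1, (7|11)=-1; (−1)^{-2·-2·5}·(+1)^-2·(-1)^-2 = +1.
v=41: a=41^2·(≡23), b=41^3·(≡22) mod 41; (23|41)=+1, (22|41)=-1; (−1)^{2·3·20}·(+1)^3·(-1)^2 = +1.
v=13: a=13^2·(≡12), b=13^2·(≡12) mod 13; (12|13)=+1, (12|13)=+1; (−1)^{2·2·6}·(+1)^2·(+1)^2 = +1.
v=5: a=5^0·(≡4), b=5^1·(≡1) mod 5; (4|5)=+1, (1|5)=+1; (−1)^{0·1·2}·(+1)^1·(+1)^0 = +1.
v=3: a=3^-6·(≡1), b=3^-5·(≡2) mod 3; (1|3)=+1, (2|3)=-1; (−1)^{-6·-5·1}·(+1)^-5·(-1)^-6 = +1.
|Ram(565471, 7998587295)| = 2, even; anisotropic at {2, 31}.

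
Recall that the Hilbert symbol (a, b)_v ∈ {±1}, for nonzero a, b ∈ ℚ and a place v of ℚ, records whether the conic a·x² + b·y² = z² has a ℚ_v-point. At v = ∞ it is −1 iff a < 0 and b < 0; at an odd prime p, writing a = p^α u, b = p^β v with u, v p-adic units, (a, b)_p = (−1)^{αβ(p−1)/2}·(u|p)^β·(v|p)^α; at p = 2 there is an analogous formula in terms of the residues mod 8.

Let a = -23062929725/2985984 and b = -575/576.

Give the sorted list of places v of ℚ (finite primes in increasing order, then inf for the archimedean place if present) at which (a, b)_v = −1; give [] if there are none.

[37, inf]

Mod squares: a ≡ -26381, b ≡ -23. Check v ∈ {∞, 2, 3, 5, 11, 17, 23, 31, 37}.
v=37: a=37^1·(≡11), b=37^0·(≡29) mod 37; (11|37)=+1, (29|37)=-1; (−1)^{1·0·18}·(+1)^0·(-1)^1 = -1.
v=23: a=23^1·(≡6), b=23^1·(≡21) mod 23; (6|23)=+1, (21|23)=-1; (−1)^{1·1·11}·(+1)^1·(-1)^1 = +1.
v=3: a=3^-6·(≡1), b=3^-2·(≡1) mod 3; (1|3)=+1, (1|3)=+1; (−1)^{-6·-2·1}·(+1)^-2·(+1)^-6 = +1.
v=2: v_2(a)=-12, v_2(b)=-6; units ≡ 3, 1 (mod 8); ε·ε+αω+βω = 1·0+-12·0+-6·1 ≡ 0  ⇒  (a,b)_2 = +1.
v=17: a=17^2·(≡7), b=17^0·(≡7) mod 17; (7|17)=-1, (7|17)=-1; (−1)^{2·0·8}·(-1)^0·(-1)^2 = +1.
v=∞: -26381 < 0 and -23 < 0  ⇒  (a,b)_∞ = -1.
v=31: a=31^1·(≡11), b=31^0·(≡18) mod 31; (11|31)=-1, (18|31)=+1; (−1)^{1·0·15}·(-1)^0·(+1)^1 = +1.
v=11: a=11^2·(≡6), b=11^0·(≡2) mod 11; (6|11)=-1, (2|11)=-1; (−1)^{2·0·5}·(-1)^0·(-1)^2 = +1.
v=5: a=5^2·(≡4), b=5^2·(≡2) mod 5; (4|5)=+1, (2|5)=-1; (−1)^{2·2·2}·(+1)^2·(-1)^2 = +1.
(-26381, -23 / ℚ) ramifies at {37, ∞}: a division algebra.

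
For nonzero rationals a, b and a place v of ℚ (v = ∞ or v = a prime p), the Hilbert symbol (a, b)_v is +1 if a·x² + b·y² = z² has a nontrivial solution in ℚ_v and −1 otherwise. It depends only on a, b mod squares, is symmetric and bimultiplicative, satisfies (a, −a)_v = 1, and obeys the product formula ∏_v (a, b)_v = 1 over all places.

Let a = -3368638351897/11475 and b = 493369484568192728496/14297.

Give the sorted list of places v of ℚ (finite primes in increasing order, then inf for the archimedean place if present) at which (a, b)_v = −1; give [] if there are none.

Mod squares: a ≡ -5323227, b ≡ 1547. Check v ∈ {∞, 2, 3, 5, 7, 11, 13, 17, 19, 23, 29, 31, 37}.
v=7: a=7^1·(≡6), b=7^3·(≡2) mod 7; (6|7)=-1, (2|7)=+1; (−1)^{1·3·3}·(-1)^3·(+1)^1 = +1.
v=3: a=3^-3·(≡1), b=3^2·(≡2) mod 3; (1|3)=+1, (2|3)=-1; (−1)^{-3·2·1}·(+1)^2·(-1)^-3 = -1.
v=23: a=23^2·(≡8), b=23^0·(≡4) mod 23; (8|23)=+1, (4|23)=+1; (−1)^{2·0·11}·(+1)^0·(+1)^2 = +1.
v=11: a=11^0·(≡3), b=11^2·(≡2) mod 11; (3|11)=+1, (2|11)=-1; (−1)^{0·2·5}·(+1)^2·(-1)^0 = +1.
v=19: a=19^2·(≡3), b=19^0·(≡8) mod 19; (3|19)=-1, (8|19)=-1; (−1)^{2·0·9}·(-1)^0·(-1)^2 = +1.
v=5: a=5^-2·(≡2), b=5^0·(≡3) mod 5; (2|5)=-1, (3|5)=-1; (−1)^{-2·0·2}·(-1)^0·(-1)^-2 = +1.
v=29: a=29^0·(≡6), b=29^-2·(≡21) mod 29; (6|29)=+1, (21|29)=-1; (−1)^{0·-2·14}·(+1)^-2·(-1)^0 = +1.
v=17: a=17^-1·(≡15), b=17^-1·(≡6) mod 17; (15|17)=+1, (6|17)=-1; (−1)^{-1·-1·8}·(+1)^-1·(-1)^-1 = -1.
v=37: a=37^1·(≡20), b=37^2·(≡27) mod 37; (20|37)=-1, (27|37)=+1; (−1)^{1·2·18}·(-1)^2·(+1)^1 = +1.
v=31: a=31^1·(≡11), b=31^2·(≡1) mod 31; (11|31)=-1, (1|31)=+1; (−1)^{1·2·15}·(-1)^2·(+1)^1 = +1.
v=2: v_2(a)=0, v_2(b)=4; units ≡ 5, 3 (mod 8); ε·ε+αω+βω = 0·1+0·1+4·1 ≡ 0  ⇒  (a,b)_2 = +1.
v=13: a=13^3·(≡11), b=13^7·(≡5) mod 13; (11|13)=-1, (5|13)=-1; (−1)^{3·7·6}·(-1)^7·(-1)^3 = +1.
v=∞: -5323227 < 0 and 1547 > 0  ⇒  (a,b)_∞ = +1.
Ram(-5323227, 1547) = {3, 17}; no ℚ_3-point on the conic.

[3, 17]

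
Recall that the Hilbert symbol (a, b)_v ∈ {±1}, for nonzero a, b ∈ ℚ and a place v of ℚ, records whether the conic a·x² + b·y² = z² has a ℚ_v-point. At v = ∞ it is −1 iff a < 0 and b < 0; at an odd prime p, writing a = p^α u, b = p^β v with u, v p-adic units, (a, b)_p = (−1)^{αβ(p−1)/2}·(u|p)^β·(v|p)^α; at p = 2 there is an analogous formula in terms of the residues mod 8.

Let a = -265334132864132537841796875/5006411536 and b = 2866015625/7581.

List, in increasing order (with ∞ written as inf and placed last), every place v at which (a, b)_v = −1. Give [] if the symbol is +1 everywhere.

(a, b) ≡ (-1131, 154077) mod (ℚ^×)²; places V = {2, 3, 5, 7, 11, 13, 19, 23, 29, ∞}.
(a,b)_2: α=-4, β=0; u≡5, v≡5 (mod 8); ε(u)ε(v)=0·0, αω(v)=-4·1, βω(u)=0·1; sum ≡ 0  ⇒  +1.
(a,b)_29: α=3, u≡27; β=1, v≡13 (mod 29); (27|29)=-1, (13|29)=+1; sign (−1)^0·-1^1·+1^3 = -1.
(a,b)_5: α=16, u≡1; β=8, v≡2 (mod 5); (1|5)=+1, (2|5)=-1; sign (−1)^0·+1^8·-1^16 = +1.
(a,b)_3: α=1, u≡1; β=-1, v≡2 (mod 3); (1|3)=+1, (2|3)=-1; sign (−1)^1·+1^-1·-1^1 = +1.
(a,b)_23: α=2, u≡7; β=1, v≡13 (mod 23); (7|23)=-1, (13|23)=+1; sign (−1)^0·-1^1·+1^2 = -1.
(a,b)_11: α=2, u≡6; β=1, v≡3 (mod 11); (6|11)=-1, (3|11)=+1; sign (−1)^0·-1^1·+1^2 = -1.
(a,b)_∞: sgn(-1131)=−, sgn(154077)=+, so +1.
(a,b)_19: α=-4, u≡11; β=-2, v≡6 (mod 19); (11|19)=+1, (6|19)=+1; sign (−1)^0·+1^-2·+1^-4 = +1.
(a,b)_7: α=-4, u≡5; β=-1, v≡5 (mod 7); (5|7)=-1, (5|7)=-1; sign (−1)^0·-1^-1·-1^-4 = -1.
(a,b)_13: α=5, u≡1; β=0, v≡9 (mod 13); (1|13)=+1, (9|13)=+1; sign (−1)^0·+1^0·+1^5 = +1.
|Ram(-1131, 154077)| = 4, even; anisotropic at {7, 11, 23, 29}.

[7, 11, 23, 29]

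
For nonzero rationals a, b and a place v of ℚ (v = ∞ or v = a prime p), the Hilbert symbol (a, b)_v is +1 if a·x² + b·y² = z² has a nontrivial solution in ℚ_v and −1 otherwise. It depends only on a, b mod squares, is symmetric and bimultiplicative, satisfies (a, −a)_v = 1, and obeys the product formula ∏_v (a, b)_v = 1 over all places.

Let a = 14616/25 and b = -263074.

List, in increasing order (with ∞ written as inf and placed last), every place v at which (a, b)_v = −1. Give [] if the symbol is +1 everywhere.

[7, 23, 29, 43]

Mod squares: a ≡ 406, b ≡ -263074. Check v ∈ {∞, 2, 3, 5, 7, 19, 23, 29, 43}.
v=29: a=29^1·(≡19), b=29^0·(≡14) mod 29; (19|29)=-1, (14|29)=-1; (−1)^{1·0·14}·(-1)^0·(-1)^1 = -1.
v=2: v_2(a)=3, v_2(b)=1; units ≡ 3, 7 (mod 8); ε·ε+αω+βω = 1·1+3·0+1·1 ≡ 0  ⇒  (a,b)_2 = +1.
v=7: a=7^1·(≡4), b=7^1·(≡1) mod 7; (4|7)=+1, (1|7)=+1; (−1)^{1·1·3}·(+1)^1·(+1)^1 = -1.
v=3: a=3^2·(≡1), b=3^0·(≡2) mod 3; (1|3)=+1, (2|3)=-1; (−1)^{2·0·1}·(+1)^0·(-1)^2 = +1.
v=43: a=43^0·(≡5), b=43^1·(≡31) mod 43; (5|43)=-1, (31|43)=+1; (−1)^{0·1·21}·(-1)^1·(+1)^0 = -1.
v=∞: 406 > 0 and -263074 < 0  ⇒  (a,b)_∞ = +1.
v=23: a=23^0·(≡17), b=23^1·(≡16) mod 23; (17|23)=-1, (16|23)=+1; (−1)^{0·1·11}·(-1)^1·(+1)^0 = -1.
v=5: a=5^-2·(≡1), b=5^0·(≡1) mod 5; (1|5)=+1, (1|5)=+1; (−1)^{-2·0·2}·(+1)^0·(+1)^-2 = +1.
v=19: a=19^0·(≡4), b=19^1·(≡5) mod 19; (4|19)=+1, (5|19)=+1; (−1)^{0·1·9}·(+1)^1·(+1)^0 = +1.
Ram(406, -263074) = {7, 23, 29, 43}; no ℚ_7-point on the conic.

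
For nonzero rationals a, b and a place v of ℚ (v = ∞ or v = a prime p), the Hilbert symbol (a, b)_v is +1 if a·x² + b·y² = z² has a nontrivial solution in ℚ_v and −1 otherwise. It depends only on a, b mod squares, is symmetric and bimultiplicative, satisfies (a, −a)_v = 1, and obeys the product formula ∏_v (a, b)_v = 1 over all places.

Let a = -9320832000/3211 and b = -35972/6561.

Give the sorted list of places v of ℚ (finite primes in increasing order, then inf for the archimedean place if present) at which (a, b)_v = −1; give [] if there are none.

Mod squares: a ≡ -85405, b ≡ -17. Check v ∈ {∞, 2, 3, 5, 13, 17, 19, 23, 29, 31}.
v=19: a=19^-1·(≡12), b=19^0·(≡15) mod 19; (12|19)=-1, (15|19)=-1; (−1)^{-1·0·9}·(-1)^0·(-1)^-1 = -1.
v=∞: -85405 < 0 and -17 < 0  ⇒  (a,b)_∞ = -1.
v=3: a=3^4·(≡2), b=3^-8·(≡1) mod 3; (2|3)=-1, (1|3)=+1; (−1)^{4·-8·1}·(-1)^-8·(+1)^4 = +1.
v=31: a=31^1·(≡9), b=31^0·(≡18) mod 31; (9|31)=+1, (18|31)=+1; (−1)^{1·0·15}·(+1)^0·(+1)^1 = +1.
v=2: v_2(a)=10, v_2(b)=2; units ≡ 3, 7 (mod 8); ε·ε+αω+βω = 1·1+10·0+2·1 ≡ 1  ⇒  (a,b)_2 = -1.
v=29: a=29^1·(≡9), b=29^0·(≡19) mod 29; (9|29)=+1, (19|29)=-1; (−1)^{1·0·14}·(+1)^0·(-1)^1 = -1.
v=17: a=17^0·(≡11), b=17^1·(≡8) mod 17; (11|17)=-1, (8|17)=+1; (−1)^{0·1·8}·(-1)^1·(+1)^0 = -1.
v=13: a=13^-2·(≡11), b=13^0·(≡10) mod 13; (11|13)=-1, (10|13)=+1; (−1)^{-2·0·6}·(-1)^0·(+1)^-2 = +1.
v=23: a=23^0·(≡21), b=23^2·(≡4) mod 23; (21|23)=-1, (4|23)=+1; (−1)^{0·2·11}·(-1)^2·(+1)^0 = +1.
v=5: a=5^3·(≡4), b=5^0·(≡3) mod 5; (4|5)=+1, (3|5)=-1; (−1)^{3·0·2}·(+1)^0·(-1)^3 = -1.
Ram(-85405, -17) = {2, 5, 17, 19, 29, ∞}; no ℚ_2-point on the conic.

[2, 5, 17, 19, 29, inf]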